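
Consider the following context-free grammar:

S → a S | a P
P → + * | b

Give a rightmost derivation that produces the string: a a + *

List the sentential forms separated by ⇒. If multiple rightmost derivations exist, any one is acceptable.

S ⇒ a S ⇒ a a P ⇒ a a + *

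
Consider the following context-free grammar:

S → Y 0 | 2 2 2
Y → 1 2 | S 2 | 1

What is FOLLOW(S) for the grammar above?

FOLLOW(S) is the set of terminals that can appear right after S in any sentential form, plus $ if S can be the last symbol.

We compute FOLLOW(S) using the standard algorithm.
FOLLOW(S) starts with {$}.
FIRST(S) = {1, 2}
FIRST(Y) = {1, 2}
FOLLOW(S) = {$, 2}
FOLLOW(Y) = {0}
Therefore, FOLLOW(S) = {$, 2}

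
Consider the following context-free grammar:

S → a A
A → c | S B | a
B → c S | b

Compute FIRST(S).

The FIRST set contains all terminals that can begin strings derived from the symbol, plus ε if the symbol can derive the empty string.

We compute FIRST(S) using the standard algorithm.
FIRST(A) = {a, c}
FIRST(B) = {b, c}
FIRST(S) = {a}
Therefore, FIRST(S) = {a}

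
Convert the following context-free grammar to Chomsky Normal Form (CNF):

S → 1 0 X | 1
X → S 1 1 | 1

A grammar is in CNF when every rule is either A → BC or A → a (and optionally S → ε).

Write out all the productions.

T1 → 1; T0 → 0; S → 1; X → 1; S → T1 X0; X0 → T0 X; X → S X1; X1 → T1 T1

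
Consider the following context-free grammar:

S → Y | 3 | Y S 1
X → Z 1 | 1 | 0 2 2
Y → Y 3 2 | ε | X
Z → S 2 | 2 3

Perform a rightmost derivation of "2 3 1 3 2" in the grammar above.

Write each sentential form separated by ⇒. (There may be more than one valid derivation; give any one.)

S ⇒ Y ⇒ Y 3 2 ⇒ X 3 2 ⇒ Z 1 3 2 ⇒ 2 3 1 3 2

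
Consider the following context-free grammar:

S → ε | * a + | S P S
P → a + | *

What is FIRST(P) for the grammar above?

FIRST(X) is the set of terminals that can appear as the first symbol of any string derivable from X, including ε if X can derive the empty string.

We compute FIRST(P) using the standard algorithm.
FIRST(P) = {*, a}
FIRST(S) = {*, a, ε}
Therefore, FIRST(P) = {*, a}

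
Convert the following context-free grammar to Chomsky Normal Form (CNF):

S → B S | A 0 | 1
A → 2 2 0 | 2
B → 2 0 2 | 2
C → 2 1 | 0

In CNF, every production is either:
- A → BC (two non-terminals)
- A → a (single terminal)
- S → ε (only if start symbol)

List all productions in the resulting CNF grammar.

T0 → 0; S → 1; T2 → 2; A → 2; B → 2; T1 → 1; C → 0; S → B S; S → A T0; A → T2 X0; X0 → T2 T0; B → T2 X1; X1 → T0 T2; C → T2 T1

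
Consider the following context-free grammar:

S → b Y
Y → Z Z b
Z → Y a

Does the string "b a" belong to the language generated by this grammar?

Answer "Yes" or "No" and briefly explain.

No - no valid derivation exists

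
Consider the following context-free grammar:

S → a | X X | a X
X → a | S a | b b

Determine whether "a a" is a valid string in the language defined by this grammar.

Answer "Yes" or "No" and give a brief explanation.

Yes - a valid derivation exists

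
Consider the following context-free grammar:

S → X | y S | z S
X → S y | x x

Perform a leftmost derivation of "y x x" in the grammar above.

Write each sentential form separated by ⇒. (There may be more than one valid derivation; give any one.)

S ⇒ y S ⇒ y X ⇒ y x x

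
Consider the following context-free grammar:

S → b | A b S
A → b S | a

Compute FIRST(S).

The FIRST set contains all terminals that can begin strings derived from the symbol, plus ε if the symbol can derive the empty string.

We compute FIRST(S) using the standard algorithm.
FIRST(A) = {a, b}
FIRST(S) = {a, b}
Therefore, FIRST(S) = {a, b}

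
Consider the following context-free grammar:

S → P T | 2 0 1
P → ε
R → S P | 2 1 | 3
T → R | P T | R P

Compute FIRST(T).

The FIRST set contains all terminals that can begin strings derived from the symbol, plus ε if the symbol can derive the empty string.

We compute FIRST(T) using the standard algorithm.
FIRST(P) = {ε}
FIRST(R) = {2, 3}
FIRST(S) = {2, 3}
FIRST(T) = {2, 3}
Therefore, FIRST(T) = {2, 3}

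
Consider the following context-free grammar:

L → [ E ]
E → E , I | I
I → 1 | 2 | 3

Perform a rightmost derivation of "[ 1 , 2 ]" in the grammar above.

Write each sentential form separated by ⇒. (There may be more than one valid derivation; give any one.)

L ⇒ [ E ] ⇒ [ E , I ] ⇒ [ E , 2 ] ⇒ [ I , 2 ] ⇒ [ 1 , 2 ]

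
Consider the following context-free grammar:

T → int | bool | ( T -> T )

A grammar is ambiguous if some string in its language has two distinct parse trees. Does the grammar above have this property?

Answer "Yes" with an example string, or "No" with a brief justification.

No - the grammar is unambiguous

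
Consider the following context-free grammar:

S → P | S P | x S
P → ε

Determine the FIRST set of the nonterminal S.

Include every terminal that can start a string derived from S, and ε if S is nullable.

We compute FIRST(S) using the standard algorithm.
FIRST(P) = {ε}
FIRST(S) = {x, ε}
Therefore, FIRST(S) = {x, ε}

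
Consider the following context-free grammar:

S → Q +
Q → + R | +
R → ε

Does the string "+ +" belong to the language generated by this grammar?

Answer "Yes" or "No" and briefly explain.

Yes - a valid derivation exists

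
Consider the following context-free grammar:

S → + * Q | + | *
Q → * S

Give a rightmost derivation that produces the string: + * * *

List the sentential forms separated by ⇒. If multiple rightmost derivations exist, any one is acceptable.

S ⇒ + * Q ⇒ + * * S ⇒ + * * *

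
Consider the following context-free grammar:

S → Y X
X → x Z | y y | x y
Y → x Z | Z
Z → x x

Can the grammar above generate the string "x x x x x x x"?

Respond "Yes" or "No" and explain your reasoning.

No - no valid derivation exists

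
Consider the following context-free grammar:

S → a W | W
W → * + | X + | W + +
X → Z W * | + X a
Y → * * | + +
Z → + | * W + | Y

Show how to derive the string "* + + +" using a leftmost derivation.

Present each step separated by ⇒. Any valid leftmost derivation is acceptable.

S ⇒ W ⇒ W + + ⇒ * + + +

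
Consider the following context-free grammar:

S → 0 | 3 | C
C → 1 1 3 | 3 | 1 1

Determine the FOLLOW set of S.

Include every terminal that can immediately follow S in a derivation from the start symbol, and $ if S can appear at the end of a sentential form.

We compute FOLLOW(S) using the standard algorithm.
FOLLOW(S) starts with {$}.
FIRST(C) = {1, 3}
FIRST(S) = {0, 1, 3}
FOLLOW(C) = {$}
FOLLOW(S) = {$}
Therefore, FOLLOW(S) = {$}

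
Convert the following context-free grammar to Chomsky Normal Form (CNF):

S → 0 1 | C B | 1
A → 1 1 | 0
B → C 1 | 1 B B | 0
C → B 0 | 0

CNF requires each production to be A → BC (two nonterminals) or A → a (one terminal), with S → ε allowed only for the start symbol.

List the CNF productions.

T0 → 0; T1 → 1; S → 1; A → 0; B → 0; C → 0; S → T0 T1; S → C B; A → T1 T1; B → C T1; B → T1 X0; X0 → B B; C → B T0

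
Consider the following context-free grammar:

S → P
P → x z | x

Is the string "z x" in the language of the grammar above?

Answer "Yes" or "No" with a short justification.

No - no valid derivation exists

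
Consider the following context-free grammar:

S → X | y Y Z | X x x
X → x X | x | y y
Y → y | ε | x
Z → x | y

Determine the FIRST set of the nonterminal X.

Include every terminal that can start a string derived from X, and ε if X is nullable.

We compute FIRST(X) using the standard algorithm.
FIRST(S) = {x, y}
FIRST(X) = {x, y}
FIRST(Y) = {x, y, ε}
FIRST(Z) = {x, y}
Therefore, FIRST(X) = {x, y}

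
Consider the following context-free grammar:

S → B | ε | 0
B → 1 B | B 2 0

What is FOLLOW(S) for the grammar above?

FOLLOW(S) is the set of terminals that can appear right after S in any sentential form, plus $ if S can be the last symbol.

We compute FOLLOW(S) using the standard algorithm.
FOLLOW(S) starts with {$}.
FIRST(B) = {1}
FIRST(S) = {0, 1, ε}
FOLLOW(B) = {$, 2}
FOLLOW(S) = {$}
Therefore, FOLLOW(S) = {$}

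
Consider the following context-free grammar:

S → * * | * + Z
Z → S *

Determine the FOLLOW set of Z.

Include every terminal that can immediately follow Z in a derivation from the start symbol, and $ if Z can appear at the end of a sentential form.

We compute FOLLOW(Z) using the standard algorithm.
FOLLOW(S) starts with {$}.
FIRST(S) = {*}
FIRST(Z) = {*}
FOLLOW(S) = {$, *}
FOLLOW(Z) = {$, *}
Therefore, FOLLOW(Z) = {$, *}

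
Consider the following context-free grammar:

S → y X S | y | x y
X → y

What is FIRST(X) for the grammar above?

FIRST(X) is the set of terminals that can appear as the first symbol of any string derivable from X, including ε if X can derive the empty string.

We compute FIRST(X) using the standard algorithm.
FIRST(S) = {x, y}
FIRST(X) = {y}
Therefore, FIRST(X) = {y}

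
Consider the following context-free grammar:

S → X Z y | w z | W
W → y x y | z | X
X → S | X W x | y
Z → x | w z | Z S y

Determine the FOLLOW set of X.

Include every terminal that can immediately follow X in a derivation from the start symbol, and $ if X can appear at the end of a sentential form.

We compute FOLLOW(X) using the standard algorithm.
FOLLOW(S) starts with {$}.
FIRST(S) = {w, y, z}
FIRST(W) = {w, y, z}
FIRST(X) = {w, y, z}
FIRST(Z) = {w, x}
FOLLOW(S) = {$, w, x, y, z}
FOLLOW(W) = {$, w, x, y, z}
FOLLOW(X) = {$, w, x, y, z}
FOLLOW(Z) = {w, y, z}
Therefore, FOLLOW(X) = {$, w, x, y, z}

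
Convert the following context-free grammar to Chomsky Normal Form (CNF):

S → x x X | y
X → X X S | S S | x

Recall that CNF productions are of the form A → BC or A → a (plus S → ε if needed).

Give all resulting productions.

TX → x; S → y; X → x; S → TX X0; X0 → TX X; X → X X1; X1 → X S; X → S S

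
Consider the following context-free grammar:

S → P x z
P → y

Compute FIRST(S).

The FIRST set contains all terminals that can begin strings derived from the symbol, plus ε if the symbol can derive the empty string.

We compute FIRST(S) using the standard algorithm.
FIRST(P) = {y}
FIRST(S) = {y}
Therefore, FIRST(S) = {y}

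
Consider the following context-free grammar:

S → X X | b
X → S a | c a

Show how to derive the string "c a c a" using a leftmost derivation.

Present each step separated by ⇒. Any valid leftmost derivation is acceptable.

S ⇒ X X ⇒ c a X ⇒ c a c a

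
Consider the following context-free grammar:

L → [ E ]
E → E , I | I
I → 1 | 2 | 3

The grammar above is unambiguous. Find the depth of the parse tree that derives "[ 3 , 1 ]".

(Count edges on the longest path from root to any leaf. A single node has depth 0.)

4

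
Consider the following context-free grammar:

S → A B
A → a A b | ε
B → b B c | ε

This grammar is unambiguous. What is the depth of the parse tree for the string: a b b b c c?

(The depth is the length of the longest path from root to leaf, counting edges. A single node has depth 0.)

4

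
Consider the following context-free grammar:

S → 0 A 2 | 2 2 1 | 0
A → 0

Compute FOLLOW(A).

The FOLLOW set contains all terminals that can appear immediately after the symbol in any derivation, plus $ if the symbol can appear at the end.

We compute FOLLOW(A) using the standard algorithm.
FOLLOW(S) starts with {$}.
FIRST(A) = {0}
FIRST(S) = {0, 2}
FOLLOW(A) = {2}
FOLLOW(S) = {$}
Therefore, FOLLOW(A) = {2}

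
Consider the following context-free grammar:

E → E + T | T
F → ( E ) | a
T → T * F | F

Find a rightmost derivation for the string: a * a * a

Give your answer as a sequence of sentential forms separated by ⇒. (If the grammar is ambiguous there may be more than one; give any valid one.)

E ⇒ T ⇒ T * F ⇒ T * a ⇒ T * F * a ⇒ T * a * a ⇒ F * a * a ⇒ a * a * a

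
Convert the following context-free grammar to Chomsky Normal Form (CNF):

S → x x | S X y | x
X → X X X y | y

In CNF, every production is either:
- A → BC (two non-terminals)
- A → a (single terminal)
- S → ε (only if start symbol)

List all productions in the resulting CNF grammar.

TX → x; TY → y; S → x; X → y; S → TX TX; S → S X0; X0 → X TY; X → X X1; X1 → X X2; X2 → X TY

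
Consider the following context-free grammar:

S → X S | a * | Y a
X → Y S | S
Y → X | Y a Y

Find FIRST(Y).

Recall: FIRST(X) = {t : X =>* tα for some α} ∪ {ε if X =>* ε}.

We compute FIRST(Y) using the standard algorithm.
FIRST(S) = {a}
FIRST(X) = {a}
FIRST(Y) = {a}
Therefore, FIRST(Y) = {a}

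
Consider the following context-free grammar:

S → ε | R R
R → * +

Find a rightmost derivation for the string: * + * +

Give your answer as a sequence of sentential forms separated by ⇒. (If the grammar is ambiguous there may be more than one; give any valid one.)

S ⇒ R R ⇒ R * + ⇒ * + * +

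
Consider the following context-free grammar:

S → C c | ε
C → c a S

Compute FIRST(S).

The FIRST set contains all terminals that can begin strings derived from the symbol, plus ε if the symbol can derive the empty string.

We compute FIRST(S) using the standard algorithm.
FIRST(C) = {c}
FIRST(S) = {c, ε}
Therefore, FIRST(S) = {c, ε}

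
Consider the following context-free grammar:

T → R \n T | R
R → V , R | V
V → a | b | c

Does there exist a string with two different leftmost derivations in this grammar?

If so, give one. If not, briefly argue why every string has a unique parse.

No - every string in the language has a unique leftmost derivation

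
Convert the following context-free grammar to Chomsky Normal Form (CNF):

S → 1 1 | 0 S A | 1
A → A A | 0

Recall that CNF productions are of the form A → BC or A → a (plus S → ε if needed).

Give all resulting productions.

T1 → 1; T0 → 0; S → 1; A → 0; S → T1 T1; S → T0 X0; X0 → S A; A → A A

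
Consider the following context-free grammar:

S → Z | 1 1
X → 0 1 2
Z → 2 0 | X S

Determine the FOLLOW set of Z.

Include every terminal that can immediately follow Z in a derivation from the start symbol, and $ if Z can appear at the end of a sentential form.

We compute FOLLOW(Z) using the standard algorithm.
FOLLOW(S) starts with {$}.
FIRST(S) = {0, 1, 2}
FIRST(X) = {0}
FIRST(Z) = {0, 2}
FOLLOW(S) = {$}
FOLLOW(X) = {0, 1, 2}
FOLLOW(Z) = {$}
Therefore, FOLLOW(Z) = {$}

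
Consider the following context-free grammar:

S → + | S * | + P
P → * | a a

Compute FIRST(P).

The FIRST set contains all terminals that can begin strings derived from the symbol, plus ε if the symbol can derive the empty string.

We compute FIRST(P) using the standard algorithm.
FIRST(P) = {*, a}
FIRST(S) = {+}
Therefore, FIRST(P) = {*, a}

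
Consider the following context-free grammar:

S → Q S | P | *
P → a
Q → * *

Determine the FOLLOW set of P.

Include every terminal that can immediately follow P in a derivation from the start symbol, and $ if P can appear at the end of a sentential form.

We compute FOLLOW(P) using the standard algorithm.
FOLLOW(S) starts with {$}.
FIRST(P) = {a}
FIRST(Q) = {*}
FIRST(S) = {*, a}
FOLLOW(P) = {$}
FOLLOW(Q) = {*, a}
FOLLOW(S) = {$}
Therefore, FOLLOW(P) = {$}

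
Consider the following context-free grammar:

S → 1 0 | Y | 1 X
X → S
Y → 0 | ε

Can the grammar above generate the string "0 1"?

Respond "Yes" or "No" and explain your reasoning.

No - no valid derivation exists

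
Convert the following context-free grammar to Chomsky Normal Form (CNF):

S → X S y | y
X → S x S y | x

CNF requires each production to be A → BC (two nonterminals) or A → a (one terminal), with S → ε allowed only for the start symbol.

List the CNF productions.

TY → y; S → y; TX → x; X → x; S → X X0; X0 → S TY; X → S X1; X1 → TX X2; X2 → S TY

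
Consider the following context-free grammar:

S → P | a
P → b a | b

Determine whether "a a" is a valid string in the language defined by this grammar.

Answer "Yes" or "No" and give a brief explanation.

No - no valid derivation exists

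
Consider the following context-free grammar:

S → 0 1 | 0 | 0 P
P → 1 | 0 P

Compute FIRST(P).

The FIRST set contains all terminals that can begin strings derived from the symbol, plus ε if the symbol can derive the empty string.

We compute FIRST(P) using the standard algorithm.
FIRST(P) = {0, 1}
FIRST(S) = {0}
Therefore, FIRST(P) = {0, 1}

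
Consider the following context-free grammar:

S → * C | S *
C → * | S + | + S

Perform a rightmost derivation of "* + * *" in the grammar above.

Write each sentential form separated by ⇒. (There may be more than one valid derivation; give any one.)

S ⇒ * C ⇒ * + S ⇒ * + * C ⇒ * + * *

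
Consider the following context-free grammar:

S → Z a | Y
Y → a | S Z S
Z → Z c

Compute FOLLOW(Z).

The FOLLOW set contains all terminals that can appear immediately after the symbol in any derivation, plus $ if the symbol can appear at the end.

We compute FOLLOW(Z) using the standard algorithm.
FOLLOW(S) starts with {$}.
FIRST(S) = {a}
FIRST(Y) = {a}
FIRST(Z) = {}
FOLLOW(S) = {$}
FOLLOW(Y) = {$}
FOLLOW(Z) = {a, c}
Therefore, FOLLOW(Z) = {a, c}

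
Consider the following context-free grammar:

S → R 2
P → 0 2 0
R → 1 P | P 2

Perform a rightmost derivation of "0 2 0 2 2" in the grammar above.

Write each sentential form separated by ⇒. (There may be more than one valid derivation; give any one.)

S ⇒ R 2 ⇒ P 2 2 ⇒ 0 2 0 2 2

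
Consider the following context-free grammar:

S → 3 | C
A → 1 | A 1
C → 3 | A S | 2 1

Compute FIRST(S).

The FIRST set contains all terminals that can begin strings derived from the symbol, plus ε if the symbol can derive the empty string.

We compute FIRST(S) using the standard algorithm.
FIRST(A) = {1}
FIRST(C) = {1, 2, 3}
FIRST(S) = {1, 2, 3}
Therefore, FIRST(S) = {1, 2, 3}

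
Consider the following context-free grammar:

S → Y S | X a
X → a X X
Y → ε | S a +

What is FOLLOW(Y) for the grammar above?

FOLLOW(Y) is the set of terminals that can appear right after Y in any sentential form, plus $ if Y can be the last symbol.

We compute FOLLOW(Y) using the standard algorithm.
FOLLOW(S) starts with {$}.
FIRST(S) = {a}
FIRST(X) = {a}
FIRST(Y) = {a, ε}
FOLLOW(S) = {$, a}
FOLLOW(X) = {a}
FOLLOW(Y) = {a}
Therefore, FOLLOW(Y) = {a}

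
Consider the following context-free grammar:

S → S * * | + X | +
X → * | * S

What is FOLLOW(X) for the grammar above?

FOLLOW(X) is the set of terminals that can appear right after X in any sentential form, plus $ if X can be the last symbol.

We compute FOLLOW(X) using the standard algorithm.
FOLLOW(S) starts with {$}.
FIRST(S) = {+}
FIRST(X) = {*}
FOLLOW(S) = {$, *}
FOLLOW(X) = {$, *}
Therefore, FOLLOW(X) = {$, *}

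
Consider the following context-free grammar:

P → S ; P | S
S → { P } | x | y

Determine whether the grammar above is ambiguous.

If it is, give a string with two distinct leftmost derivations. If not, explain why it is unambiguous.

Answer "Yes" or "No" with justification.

No - the grammar is unambiguous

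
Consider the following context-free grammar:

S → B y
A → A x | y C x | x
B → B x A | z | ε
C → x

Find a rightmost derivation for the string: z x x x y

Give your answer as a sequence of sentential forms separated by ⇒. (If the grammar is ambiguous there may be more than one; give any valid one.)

S ⇒ B y ⇒ B x A y ⇒ B x A x y ⇒ B x x x y ⇒ z x x x y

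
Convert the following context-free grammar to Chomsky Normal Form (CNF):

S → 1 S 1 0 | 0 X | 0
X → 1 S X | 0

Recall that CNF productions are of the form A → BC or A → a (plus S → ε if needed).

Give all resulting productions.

T1 → 1; T0 → 0; S → 0; X → 0; S → T1 X0; X0 → S X1; X1 → T1 T0; S → T0 X; X → T1 X2; X2 → S X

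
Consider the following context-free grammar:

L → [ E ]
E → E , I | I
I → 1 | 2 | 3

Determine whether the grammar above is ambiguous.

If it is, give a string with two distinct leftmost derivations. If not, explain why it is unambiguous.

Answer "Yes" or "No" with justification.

No - the grammar is unambiguous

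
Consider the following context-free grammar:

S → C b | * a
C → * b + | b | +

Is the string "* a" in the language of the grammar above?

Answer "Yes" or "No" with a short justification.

Yes - a valid derivation exists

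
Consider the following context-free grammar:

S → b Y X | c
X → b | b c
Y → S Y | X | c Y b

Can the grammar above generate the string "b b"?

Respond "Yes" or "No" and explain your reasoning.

No - no valid derivation exists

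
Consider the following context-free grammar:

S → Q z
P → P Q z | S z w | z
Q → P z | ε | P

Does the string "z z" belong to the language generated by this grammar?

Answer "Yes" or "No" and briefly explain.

Yes - a valid derivation exists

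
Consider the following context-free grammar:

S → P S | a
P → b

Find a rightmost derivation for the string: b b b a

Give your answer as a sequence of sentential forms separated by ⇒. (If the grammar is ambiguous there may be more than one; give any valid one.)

S ⇒ P S ⇒ P P S ⇒ P P P S ⇒ P P P a ⇒ P P b a ⇒ P b b a ⇒ b b b a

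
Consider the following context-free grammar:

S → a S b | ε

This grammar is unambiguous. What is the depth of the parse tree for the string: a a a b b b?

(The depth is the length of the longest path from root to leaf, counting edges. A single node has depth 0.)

4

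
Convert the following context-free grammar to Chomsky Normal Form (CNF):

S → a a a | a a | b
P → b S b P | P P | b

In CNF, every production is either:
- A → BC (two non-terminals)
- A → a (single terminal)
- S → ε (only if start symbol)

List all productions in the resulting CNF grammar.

TA → a; S → b; TB → b; P → b; S → TA X0; X0 → TA TA; S → TA TA; P → TB X1; X1 → S X2; X2 → TB P; P → P P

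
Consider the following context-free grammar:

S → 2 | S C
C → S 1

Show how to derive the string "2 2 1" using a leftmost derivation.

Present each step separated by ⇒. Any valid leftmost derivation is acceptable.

S ⇒ S C ⇒ 2 C ⇒ 2 S 1 ⇒ 2 2 1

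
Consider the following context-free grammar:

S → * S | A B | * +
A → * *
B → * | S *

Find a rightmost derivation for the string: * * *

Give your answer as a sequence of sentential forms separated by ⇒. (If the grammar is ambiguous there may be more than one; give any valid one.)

S ⇒ A B ⇒ A * ⇒ * * *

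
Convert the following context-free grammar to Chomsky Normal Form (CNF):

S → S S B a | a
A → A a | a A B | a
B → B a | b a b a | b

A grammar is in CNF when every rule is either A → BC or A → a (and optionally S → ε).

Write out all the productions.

TA → a; S → a; A → a; TB → b; B → b; S → S X0; X0 → S X1; X1 → B TA; A → A TA; A → TA X2; X2 → A B; B → B TA; B → TB X3; X3 → TA X4; X4 → TB TA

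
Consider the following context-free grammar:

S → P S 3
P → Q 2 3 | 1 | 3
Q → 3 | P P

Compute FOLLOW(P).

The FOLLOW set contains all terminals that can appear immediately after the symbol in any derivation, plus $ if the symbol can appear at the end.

We compute FOLLOW(P) using the standard algorithm.
FOLLOW(S) starts with {$}.
FIRST(P) = {1, 3}
FIRST(Q) = {1, 3}
FIRST(S) = {1, 3}
FOLLOW(P) = {1, 2, 3}
FOLLOW(Q) = {2}
FOLLOW(S) = {$, 3}
Therefore, FOLLOW(P) = {1, 2, 3}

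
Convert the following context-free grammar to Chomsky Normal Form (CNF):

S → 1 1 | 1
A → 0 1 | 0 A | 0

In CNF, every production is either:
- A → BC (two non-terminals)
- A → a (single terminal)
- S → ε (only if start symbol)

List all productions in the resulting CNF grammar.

T1 → 1; S → 1; T0 → 0; A → 0; S → T1 T1; A → T0 T1; A → T0 A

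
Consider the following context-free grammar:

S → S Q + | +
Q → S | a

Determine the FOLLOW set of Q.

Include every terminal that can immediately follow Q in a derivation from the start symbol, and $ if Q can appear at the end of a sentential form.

We compute FOLLOW(Q) using the standard algorithm.
FOLLOW(S) starts with {$}.
FIRST(Q) = {+, a}
FIRST(S) = {+}
FOLLOW(Q) = {+}
FOLLOW(S) = {$, +, a}
Therefore, FOLLOW(Q) = {+}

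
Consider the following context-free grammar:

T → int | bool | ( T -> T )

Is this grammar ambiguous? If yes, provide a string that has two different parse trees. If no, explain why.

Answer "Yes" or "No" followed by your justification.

No - the grammar is unambiguous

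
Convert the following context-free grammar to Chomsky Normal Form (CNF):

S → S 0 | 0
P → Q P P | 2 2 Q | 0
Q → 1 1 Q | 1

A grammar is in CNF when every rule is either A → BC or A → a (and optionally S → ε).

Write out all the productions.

T0 → 0; S → 0; T2 → 2; P → 0; T1 → 1; Q → 1; S → S T0; P → Q X0; X0 → P P; P → T2 X1; X1 → T2 Q; Q → T1 X2; X2 → T1 Q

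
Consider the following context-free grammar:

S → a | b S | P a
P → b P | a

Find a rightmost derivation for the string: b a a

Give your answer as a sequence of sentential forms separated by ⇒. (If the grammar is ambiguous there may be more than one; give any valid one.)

S ⇒ b S ⇒ b P a ⇒ b a a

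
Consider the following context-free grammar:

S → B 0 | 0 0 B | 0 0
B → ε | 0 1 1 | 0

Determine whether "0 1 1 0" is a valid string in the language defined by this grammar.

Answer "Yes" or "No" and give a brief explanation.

Yes - a valid derivation exists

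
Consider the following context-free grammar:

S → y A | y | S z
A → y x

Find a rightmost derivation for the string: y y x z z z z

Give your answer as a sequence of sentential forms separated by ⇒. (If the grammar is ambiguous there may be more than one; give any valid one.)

S ⇒ S z ⇒ S z z ⇒ S z z z ⇒ S z z z z ⇒ y A z z z z ⇒ y y x z z z z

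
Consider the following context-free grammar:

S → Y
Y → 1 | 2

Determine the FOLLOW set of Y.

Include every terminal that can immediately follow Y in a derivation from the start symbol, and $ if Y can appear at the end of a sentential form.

We compute FOLLOW(Y) using the standard algorithm.
FOLLOW(S) starts with {$}.
FIRST(S) = {1, 2}
FIRST(Y) = {1, 2}
FOLLOW(S) = {$}
FOLLOW(Y) = {$}
Therefore, FOLLOW(Y) = {$}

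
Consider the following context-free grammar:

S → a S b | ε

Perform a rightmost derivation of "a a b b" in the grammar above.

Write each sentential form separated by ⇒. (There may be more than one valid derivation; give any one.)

S ⇒ a S b ⇒ a a S b b ⇒ a a b b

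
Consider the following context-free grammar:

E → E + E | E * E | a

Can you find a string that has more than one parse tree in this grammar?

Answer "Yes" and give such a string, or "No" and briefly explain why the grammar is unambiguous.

Yes - the string 'a + a * a * a' has two distinct parse trees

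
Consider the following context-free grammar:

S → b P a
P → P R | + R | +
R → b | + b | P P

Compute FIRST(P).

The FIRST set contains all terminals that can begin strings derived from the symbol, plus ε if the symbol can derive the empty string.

We compute FIRST(P) using the standard algorithm.
FIRST(P) = {+}
FIRST(R) = {+, b}
FIRST(S) = {b}
Therefore, FIRST(P) = {+}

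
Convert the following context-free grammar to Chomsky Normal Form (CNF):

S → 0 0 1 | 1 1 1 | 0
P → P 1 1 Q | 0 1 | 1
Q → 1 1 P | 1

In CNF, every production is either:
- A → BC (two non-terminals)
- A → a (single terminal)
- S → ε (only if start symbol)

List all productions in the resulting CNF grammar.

T0 → 0; T1 → 1; S → 0; P → 1; Q → 1; S → T0 X0; X0 → T0 T1; S → T1 X1; X1 → T1 T1; P → P X2; X2 → T1 X3; X3 → T1 Q; P → T0 T1; Q → T1 X4; X4 → T1 P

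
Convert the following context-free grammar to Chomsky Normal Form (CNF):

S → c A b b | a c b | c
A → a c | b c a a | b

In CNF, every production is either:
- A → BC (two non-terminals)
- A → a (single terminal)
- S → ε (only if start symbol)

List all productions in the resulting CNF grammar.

TC → c; TB → b; TA → a; S → c; A → b; S → TC X0; X0 → A X1; X1 → TB TB; S → TA X2; X2 → TC TB; A → TA TC; A → TB X3; X3 → TC X4; X4 → TA TA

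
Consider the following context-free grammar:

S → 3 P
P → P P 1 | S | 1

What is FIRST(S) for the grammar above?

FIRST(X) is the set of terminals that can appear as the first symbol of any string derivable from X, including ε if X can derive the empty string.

We compute FIRST(S) using the standard algorithm.
FIRST(P) = {1, 3}
FIRST(S) = {3}
Therefore, FIRST(S) = {3}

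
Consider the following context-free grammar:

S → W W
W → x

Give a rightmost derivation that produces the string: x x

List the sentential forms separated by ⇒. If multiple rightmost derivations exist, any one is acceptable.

S ⇒ W W ⇒ W x ⇒ x x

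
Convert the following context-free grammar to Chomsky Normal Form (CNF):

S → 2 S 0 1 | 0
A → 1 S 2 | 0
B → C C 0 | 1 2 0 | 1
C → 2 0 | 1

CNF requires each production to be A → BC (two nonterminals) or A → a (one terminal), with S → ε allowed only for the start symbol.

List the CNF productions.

T2 → 2; T0 → 0; T1 → 1; S → 0; A → 0; B → 1; C → 1; S → T2 X0; X0 → S X1; X1 → T0 T1; A → T1 X2; X2 → S T2; B → C X3; X3 → C T0; B → T1 X4; X4 → T2 T0; C → T2 T0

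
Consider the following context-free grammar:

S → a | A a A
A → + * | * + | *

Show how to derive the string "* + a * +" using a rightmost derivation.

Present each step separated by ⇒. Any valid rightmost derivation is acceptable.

S ⇒ A a A ⇒ A a * + ⇒ * + a * +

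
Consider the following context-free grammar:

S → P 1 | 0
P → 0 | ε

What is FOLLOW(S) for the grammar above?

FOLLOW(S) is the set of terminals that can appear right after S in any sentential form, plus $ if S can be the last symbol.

We compute FOLLOW(S) using the standard algorithm.
FOLLOW(S) starts with {$}.
FIRST(P) = {0, ε}
FIRST(S) = {0, 1}
FOLLOW(P) = {1}
FOLLOW(S) = {$}
Therefore, FOLLOW(S) = {$}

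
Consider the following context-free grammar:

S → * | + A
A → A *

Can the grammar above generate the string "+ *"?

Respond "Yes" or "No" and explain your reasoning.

No - no valid derivation exists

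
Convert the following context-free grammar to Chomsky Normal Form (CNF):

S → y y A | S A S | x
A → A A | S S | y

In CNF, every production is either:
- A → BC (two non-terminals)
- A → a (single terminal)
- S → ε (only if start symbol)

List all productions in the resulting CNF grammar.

TY → y; S → x; A → y; S → TY X0; X0 → TY A; S → S X1; X1 → A S; A → A A; A → S S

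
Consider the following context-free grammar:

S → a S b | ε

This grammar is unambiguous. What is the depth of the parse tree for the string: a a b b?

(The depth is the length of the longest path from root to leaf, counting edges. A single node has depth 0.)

3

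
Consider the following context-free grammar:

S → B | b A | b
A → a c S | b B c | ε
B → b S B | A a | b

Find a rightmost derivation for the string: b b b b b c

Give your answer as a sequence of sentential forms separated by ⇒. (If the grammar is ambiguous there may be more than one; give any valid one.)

S ⇒ b A ⇒ b b B c ⇒ b b b S B c ⇒ b b b S b c ⇒ b b b b b c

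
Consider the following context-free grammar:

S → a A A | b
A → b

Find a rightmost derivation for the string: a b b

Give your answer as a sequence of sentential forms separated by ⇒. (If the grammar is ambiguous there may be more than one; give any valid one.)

S ⇒ a A A ⇒ a A b ⇒ a b b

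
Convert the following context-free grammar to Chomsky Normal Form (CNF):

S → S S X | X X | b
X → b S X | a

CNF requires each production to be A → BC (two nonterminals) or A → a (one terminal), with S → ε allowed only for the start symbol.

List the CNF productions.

S → b; TB → b; X → a; S → S X0; X0 → S X; S → X X; X → TB X1; X1 → S X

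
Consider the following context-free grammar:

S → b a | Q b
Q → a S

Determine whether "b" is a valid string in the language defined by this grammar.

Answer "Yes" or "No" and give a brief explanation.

No - no valid derivation exists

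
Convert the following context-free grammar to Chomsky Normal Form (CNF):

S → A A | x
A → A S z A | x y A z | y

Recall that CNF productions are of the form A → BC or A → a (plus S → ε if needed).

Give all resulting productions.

S → x; TZ → z; TX → x; TY → y; A → y; S → A A; A → A X0; X0 → S X1; X1 → TZ A; A → TX X2; X2 → TY X3; X3 → A TZ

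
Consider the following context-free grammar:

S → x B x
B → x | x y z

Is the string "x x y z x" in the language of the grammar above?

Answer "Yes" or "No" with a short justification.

Yes - a valid derivation exists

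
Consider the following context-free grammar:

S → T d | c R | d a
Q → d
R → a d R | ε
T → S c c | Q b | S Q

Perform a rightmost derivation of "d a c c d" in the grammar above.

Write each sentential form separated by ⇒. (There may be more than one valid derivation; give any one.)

S ⇒ T d ⇒ S c c d ⇒ d a c c d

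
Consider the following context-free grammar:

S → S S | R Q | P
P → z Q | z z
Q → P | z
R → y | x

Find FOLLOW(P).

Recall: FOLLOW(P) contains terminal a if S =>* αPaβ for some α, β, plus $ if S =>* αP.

We compute FOLLOW(P) using the standard algorithm.
FOLLOW(S) starts with {$}.
FIRST(P) = {z}
FIRST(Q) = {z}
FIRST(R) = {x, y}
FIRST(S) = {x, y, z}
FOLLOW(P) = {$, x, y, z}
FOLLOW(Q) = {$, x, y, z}
FOLLOW(R) = {z}
FOLLOW(S) = {$, x, y, z}
Therefore, FOLLOW(P) = {$, x, y, z}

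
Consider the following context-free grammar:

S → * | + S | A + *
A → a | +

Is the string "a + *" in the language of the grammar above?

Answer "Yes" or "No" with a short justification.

Yes - a valid derivation exists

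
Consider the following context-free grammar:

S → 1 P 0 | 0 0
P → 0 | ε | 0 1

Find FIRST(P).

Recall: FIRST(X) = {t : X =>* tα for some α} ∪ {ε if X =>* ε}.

We compute FIRST(P) using the standard algorithm.
FIRST(P) = {0, ε}
FIRST(S) = {0, 1}
Therefore, FIRST(P) = {0, ε}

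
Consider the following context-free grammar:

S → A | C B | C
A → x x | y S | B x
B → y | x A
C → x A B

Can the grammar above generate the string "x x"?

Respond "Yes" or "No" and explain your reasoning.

Yes - a valid derivation exists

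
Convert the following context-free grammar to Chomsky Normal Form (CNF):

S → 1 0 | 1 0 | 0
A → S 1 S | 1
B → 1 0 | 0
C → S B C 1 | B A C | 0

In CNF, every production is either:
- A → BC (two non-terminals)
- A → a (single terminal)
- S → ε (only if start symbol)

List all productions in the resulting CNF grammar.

T1 → 1; T0 → 0; S → 0; A → 1; B → 0; C → 0; S → T1 T0; S → T1 T0; A → S X0; X0 → T1 S; B → T1 T0; C → S X1; X1 → B X2; X2 → C T1; C → B X3; X3 → A C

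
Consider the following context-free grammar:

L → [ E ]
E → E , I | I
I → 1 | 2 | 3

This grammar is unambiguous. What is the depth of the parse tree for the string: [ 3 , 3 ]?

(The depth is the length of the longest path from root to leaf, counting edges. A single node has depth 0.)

4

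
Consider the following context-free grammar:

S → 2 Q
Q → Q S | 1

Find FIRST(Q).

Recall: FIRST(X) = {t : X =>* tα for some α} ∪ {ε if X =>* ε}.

We compute FIRST(Q) using the standard algorithm.
FIRST(Q) = {1}
FIRST(S) = {2}
Therefore, FIRST(Q) = {1}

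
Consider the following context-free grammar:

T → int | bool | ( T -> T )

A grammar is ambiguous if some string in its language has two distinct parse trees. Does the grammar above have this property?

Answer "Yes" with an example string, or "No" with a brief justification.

No - the grammar is unambiguous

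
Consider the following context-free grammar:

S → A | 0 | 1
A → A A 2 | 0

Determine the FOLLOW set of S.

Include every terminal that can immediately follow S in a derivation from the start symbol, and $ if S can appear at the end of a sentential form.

We compute FOLLOW(S) using the standard algorithm.
FOLLOW(S) starts with {$}.
FIRST(A) = {0}
FIRST(S) = {0, 1}
FOLLOW(A) = {$, 0, 2}
FOLLOW(S) = {$}
Therefore, FOLLOW(S) = {$}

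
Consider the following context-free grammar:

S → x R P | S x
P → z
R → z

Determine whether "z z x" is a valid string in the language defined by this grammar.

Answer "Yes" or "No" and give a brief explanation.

No - no valid derivation exists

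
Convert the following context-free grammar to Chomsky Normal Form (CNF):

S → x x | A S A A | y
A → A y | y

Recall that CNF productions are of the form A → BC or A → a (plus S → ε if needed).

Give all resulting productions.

TX → x; S → y; TY → y; A → y; S → TX TX; S → A X0; X0 → S X1; X1 → A A; A → A TY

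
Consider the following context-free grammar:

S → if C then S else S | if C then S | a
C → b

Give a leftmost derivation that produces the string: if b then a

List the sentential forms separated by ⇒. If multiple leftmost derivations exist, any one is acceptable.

S ⇒ if C then S ⇒ if b then S ⇒ if b then a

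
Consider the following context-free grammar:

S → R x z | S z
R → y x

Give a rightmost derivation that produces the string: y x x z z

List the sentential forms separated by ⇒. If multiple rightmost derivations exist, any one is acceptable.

S ⇒ S z ⇒ R x z z ⇒ y x x z z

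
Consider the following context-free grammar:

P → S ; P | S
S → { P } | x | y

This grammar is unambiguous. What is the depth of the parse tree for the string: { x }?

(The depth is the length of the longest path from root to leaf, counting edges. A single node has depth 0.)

4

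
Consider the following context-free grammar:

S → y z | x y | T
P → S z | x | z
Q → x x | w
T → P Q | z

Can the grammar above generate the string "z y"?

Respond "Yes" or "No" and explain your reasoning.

No - no valid derivation exists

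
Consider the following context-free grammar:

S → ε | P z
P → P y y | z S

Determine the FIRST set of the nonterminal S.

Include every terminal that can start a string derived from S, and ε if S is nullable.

We compute FIRST(S) using the standard algorithm.
FIRST(P) = {z}
FIRST(S) = {z, ε}
Therefore, FIRST(S) = {z, ε}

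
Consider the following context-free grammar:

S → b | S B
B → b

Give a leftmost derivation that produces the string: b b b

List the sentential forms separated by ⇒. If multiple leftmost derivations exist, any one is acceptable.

S ⇒ S B ⇒ S B B ⇒ b B B ⇒ b b B ⇒ b b b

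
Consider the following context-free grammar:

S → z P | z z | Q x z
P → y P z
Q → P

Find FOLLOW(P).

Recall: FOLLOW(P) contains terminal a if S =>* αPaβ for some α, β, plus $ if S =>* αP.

We compute FOLLOW(P) using the standard algorithm.
FOLLOW(S) starts with {$}.
FIRST(P) = {y}
FIRST(Q) = {y}
FIRST(S) = {y, z}
FOLLOW(P) = {$, x, z}
FOLLOW(Q) = {x}
FOLLOW(S) = {$}
Therefore, FOLLOW(P) = {$, x, z}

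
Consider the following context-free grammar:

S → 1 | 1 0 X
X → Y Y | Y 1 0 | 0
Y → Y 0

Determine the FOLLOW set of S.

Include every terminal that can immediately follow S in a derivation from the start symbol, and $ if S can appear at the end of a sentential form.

We compute FOLLOW(S) using the standard algorithm.
FOLLOW(S) starts with {$}.
FIRST(S) = {1}
FIRST(X) = {0}
FIRST(Y) = {}
FOLLOW(S) = {$}
FOLLOW(X) = {$}
FOLLOW(Y) = {$, 0, 1}
Therefore, FOLLOW(S) = {$}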